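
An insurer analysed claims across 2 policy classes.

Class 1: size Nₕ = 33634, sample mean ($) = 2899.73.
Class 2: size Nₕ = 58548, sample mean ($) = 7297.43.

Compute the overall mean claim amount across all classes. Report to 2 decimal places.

5692.86

N = 92182; weights Wₕ = Nₕ/N = (0.3649, 0.6351).
x̄_st = Σ Wₕ·x̄ₕ = 0.3649·2899.73 + 0.6351·7297.43 ≈ 5692.8625...
→ 5692.86.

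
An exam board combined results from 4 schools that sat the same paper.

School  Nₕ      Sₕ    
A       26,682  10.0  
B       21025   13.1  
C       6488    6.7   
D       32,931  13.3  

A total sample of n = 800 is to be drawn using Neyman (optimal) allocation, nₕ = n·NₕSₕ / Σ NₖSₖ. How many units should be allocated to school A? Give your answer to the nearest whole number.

Σ NₕSₕ = 26682·10.0 + 21025·13.1 + 6488·6.7 + 32931·13.3 = 1023699.4.
Share for A: 266820/1023699.4 = 0.26064.
n_A = 800 × 0.26064 = 208.514... → 209.

209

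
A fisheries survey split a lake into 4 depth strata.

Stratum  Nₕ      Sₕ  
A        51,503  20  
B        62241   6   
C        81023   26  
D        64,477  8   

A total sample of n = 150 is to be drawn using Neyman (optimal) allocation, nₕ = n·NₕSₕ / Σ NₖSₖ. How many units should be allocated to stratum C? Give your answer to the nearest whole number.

Σ NₕSₕ = 51503·20 + 62241·6 + 81023·26 + 64477·8 = 4025920.
Share for C: 2106598/4025920 = 0.52326.
n_C = 150 × 0.52326 = 78.489... → 78.

78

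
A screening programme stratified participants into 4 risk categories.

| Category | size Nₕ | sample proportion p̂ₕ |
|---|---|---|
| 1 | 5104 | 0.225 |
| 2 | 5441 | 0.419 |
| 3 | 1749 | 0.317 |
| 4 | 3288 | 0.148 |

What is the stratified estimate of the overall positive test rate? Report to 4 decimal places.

Wₕ = Nₕ/N with N = 15582: 0.3276, 0.3492, 0.1122, 0.2110.
p̂_st = 0.3276·0.225 + 0.3492·0.419 + 0.1122·0.317 + 0.2110·0.148 ≈ 0.286820... → 0.2868.

0.2868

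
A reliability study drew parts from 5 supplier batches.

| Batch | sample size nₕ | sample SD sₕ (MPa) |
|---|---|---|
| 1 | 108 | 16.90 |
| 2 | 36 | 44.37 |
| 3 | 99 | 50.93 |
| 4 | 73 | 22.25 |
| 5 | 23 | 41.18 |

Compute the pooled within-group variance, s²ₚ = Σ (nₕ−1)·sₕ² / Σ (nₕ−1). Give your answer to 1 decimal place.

1277.3

Degrees of freedom: 107 + 35 + 98 + 72 + 22 = 334.
Σ(nₕ−1)sₕ² = 107·285.61 + 35·1968.6969 + 98·2593.8649 + 72·495.0625 + 22·1695.7924 = 426615.3545.
s²ₚ = 426615.3545 / 334 = 1277.291... → 1277.3.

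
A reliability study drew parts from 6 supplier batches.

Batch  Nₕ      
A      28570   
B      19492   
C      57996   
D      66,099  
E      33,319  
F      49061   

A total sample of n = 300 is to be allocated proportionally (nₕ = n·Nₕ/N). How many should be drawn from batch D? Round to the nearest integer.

N = 28570 + 19492 + 57996 + 66099 + 33319 + 49061 = 254537.
n_D = 300·66099/254537 = 77.905... → 78.

78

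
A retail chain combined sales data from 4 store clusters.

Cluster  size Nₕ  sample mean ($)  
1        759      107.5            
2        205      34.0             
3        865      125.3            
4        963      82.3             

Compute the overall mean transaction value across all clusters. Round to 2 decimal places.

N = 2792; weights Wₕ = Nₕ/N = (0.2718, 0.0734, 0.3098, 0.3449).
x̄_st = Σ Wₕ·x̄ₕ = 0.2718·107.5 + 0.0734·34.0 + 0.3098·125.3 + 0.3449·82.3 ≈ 98.9262...
→ 98.93.

98.93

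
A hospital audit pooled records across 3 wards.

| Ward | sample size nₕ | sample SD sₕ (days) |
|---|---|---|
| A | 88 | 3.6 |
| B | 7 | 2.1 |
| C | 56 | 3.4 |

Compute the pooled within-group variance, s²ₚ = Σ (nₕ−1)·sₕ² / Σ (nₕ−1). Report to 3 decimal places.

Degrees of freedom: 87 + 6 + 55 = 148.
Σ(nₕ−1)sₕ² = 87·12.96 + 6·4.41 + 55·11.56 = 1789.78.
s²ₚ = 1789.78 / 148 = 12.09311... → 12.093.

12.093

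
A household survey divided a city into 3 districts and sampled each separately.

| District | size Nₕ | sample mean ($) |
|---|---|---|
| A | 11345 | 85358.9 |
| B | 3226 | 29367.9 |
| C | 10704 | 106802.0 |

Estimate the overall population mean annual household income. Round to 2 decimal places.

x̄_st = (Σ Nₕx̄ₕ) / (Σ Nₕ) = (11345·85358.9 + 3226·29367.9 + 10704·106802.0) / 25275
= 2206346173.9 / 25275 = 87293.6172... → 87293.62.

87293.62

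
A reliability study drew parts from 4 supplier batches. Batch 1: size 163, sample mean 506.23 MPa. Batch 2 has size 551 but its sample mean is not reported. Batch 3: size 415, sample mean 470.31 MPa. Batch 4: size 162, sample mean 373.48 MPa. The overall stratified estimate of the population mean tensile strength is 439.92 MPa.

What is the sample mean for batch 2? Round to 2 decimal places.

Σ Nₕx̄ₕ = N·μ, so 551·x̄_2 = 1291·439.92 − (163·506.23 + 415·470.31 + 162·373.48).
= 567936.72 − 338197.9 = 229738.82.
x̄_2 = 229738.82 / 551 = 416.9489... → 416.95.

416.95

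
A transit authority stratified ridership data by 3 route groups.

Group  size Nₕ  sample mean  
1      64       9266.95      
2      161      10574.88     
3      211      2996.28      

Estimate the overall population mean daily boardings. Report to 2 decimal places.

x̄_st = (Σ Nₕx̄ₕ) / (Σ Nₕ) = (64·9266.95 + 161·10574.88 + 211·2996.28) / 436
= 2927855.56 / 436 = 6715.2650... → 6715.27.

6715.27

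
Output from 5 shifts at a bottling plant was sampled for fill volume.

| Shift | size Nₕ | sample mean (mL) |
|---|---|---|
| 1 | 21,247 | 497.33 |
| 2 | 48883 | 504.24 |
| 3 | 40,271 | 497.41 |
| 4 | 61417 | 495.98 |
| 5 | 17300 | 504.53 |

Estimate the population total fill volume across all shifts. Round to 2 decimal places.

1: 21247·497.33 = 10566770.51
2: 48883·504.24 = 24648763.92
3: 40271·497.41 = 20031198.11
4: 61417·495.98 = 30461603.66
5: 17300·504.53 = 8728369
τ̂ = Σ Nₕx̄ₕ = 94436705.20.

94436705.20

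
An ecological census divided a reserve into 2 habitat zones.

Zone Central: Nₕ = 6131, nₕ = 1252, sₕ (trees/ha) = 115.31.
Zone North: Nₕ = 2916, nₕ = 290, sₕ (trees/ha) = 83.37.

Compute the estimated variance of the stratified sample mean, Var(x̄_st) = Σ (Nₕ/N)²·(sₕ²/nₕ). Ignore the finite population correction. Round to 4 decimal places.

N = 9047. Term for each stratum: Wₕ²sₕ²/nₕ.
Var(x̄_st) = 4.8773404 + 2.4899319 = 7.3672723 → 7.3673.

7.3673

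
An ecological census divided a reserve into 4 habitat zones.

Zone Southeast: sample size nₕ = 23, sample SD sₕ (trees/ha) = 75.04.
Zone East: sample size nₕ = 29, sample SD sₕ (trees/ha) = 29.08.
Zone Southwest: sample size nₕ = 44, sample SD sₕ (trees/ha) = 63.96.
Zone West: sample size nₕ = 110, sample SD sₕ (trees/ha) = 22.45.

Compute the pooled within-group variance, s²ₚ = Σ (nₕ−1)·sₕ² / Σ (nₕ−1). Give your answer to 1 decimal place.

1873.3

Southeast: (23−1)·75.04² = 22·5631.0016 = 123882.0352
East: (29−1)·29.08² = 28·845.6464 = 23678.0992
Southwest: (44−1)·63.96² = 43·4090.8816 = 175907.9088
West: (110−1)·22.45² = 109·504.0025 = 54936.2725
Numerator = 378404.3157; denominator = Σ(nₕ−1) = 202.
s²ₚ = 378404.3157/202 = 1873.289... → 1873.3.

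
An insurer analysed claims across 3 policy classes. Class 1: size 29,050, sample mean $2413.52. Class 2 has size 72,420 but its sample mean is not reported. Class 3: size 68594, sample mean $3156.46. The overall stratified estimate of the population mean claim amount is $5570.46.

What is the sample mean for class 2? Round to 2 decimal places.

9123.28

Σ Nₕx̄ₕ = N·μ, so 72420·x̄_2 = 170064·5570.46 − (29050·2413.52 + 68594·3156.46).
= 947334709.44 − 286626973.24 = 660707736.2.
x̄_2 = 660707736.2 / 72420 = 9123.2772... → 9123.28.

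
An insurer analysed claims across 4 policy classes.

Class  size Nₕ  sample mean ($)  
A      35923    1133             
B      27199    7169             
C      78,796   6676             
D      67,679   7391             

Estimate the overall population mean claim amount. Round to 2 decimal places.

N = 35923 + 27199 + 78796 + 67679 = 209597.
Overall mean = Σ (Nₕ/N)·x̄ₕ — weight by population share, not a simple average.
Σ Nₕx̄ₕ = 35923·1133 + 27199·7169 + 78796·6676 + 67679·7391 = 40700759 + 194989631 + 526042096 + 500215489 = 1261947975.
Divide by N: 1261947975 / 209597 = 6020.8303... → 6020.83.

6020.83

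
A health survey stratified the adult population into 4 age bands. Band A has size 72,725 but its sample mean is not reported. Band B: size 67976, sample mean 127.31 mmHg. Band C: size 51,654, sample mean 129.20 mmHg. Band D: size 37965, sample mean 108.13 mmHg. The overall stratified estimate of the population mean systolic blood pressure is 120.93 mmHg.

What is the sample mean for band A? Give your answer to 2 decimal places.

115.77

Σ Nₕx̄ₕ = N·μ, so 72725·x̄_A = 230320·120.93 − (67976·127.31 + 51654·129.20 + 37965·108.13).
= 27852597.6 − 19432876.81 = 8419720.79.
x̄_A = 8419720.79 / 72725 = 115.7748... → 115.77.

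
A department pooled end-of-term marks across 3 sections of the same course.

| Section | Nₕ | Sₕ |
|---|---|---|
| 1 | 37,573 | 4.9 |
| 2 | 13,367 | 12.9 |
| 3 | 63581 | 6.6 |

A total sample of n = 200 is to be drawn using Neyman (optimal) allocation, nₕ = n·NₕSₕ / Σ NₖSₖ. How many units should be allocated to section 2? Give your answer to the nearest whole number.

1: NₕSₕ = 37573·4.9 = 184107.7
2: NₕSₕ = 13367·12.9 = 172434.3
3: NₕSₕ = 63581·6.6 = 419634.6
Σ NₕSₕ = 776176.6.
n_2 = 200·172434.3/776176.6 = 44.432... → 44.

44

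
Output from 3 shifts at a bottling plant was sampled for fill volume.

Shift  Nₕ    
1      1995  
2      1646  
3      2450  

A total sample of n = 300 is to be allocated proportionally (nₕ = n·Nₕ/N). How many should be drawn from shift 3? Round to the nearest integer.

Share of shift 3 = 2450/6091 = 0.40223.
Allocate 300 × 0.40223 = 120.670... → 121.

121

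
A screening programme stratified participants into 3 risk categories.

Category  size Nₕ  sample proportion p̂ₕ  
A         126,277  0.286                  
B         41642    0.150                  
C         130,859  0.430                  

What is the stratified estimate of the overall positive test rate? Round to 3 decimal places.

0.330

Wₕ = Nₕ/N with N = 298778: 0.4226, 0.1394, 0.4380.
p̂_st = 0.4226·0.286 + 0.1394·0.150 + 0.4380·0.430 ≈ 0.33011... → 0.330.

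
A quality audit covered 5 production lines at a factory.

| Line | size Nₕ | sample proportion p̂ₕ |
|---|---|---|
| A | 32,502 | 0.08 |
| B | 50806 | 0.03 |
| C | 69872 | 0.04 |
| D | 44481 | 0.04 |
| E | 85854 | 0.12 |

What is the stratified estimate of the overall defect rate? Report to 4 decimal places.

0.0670

N = 32502 + 50806 + 69872 + 44481 + 85854 = 283515.
Overall proportion = Σ (Nₕ/N)·p̂ₕ.
Σ Nₕp̂ₕ = 2600.16 + 1524.18 + 2794.88 + 1779.24 + 10302.48 = 19000.94.
19000.94 / 283515 = 0.067019... → 0.0670.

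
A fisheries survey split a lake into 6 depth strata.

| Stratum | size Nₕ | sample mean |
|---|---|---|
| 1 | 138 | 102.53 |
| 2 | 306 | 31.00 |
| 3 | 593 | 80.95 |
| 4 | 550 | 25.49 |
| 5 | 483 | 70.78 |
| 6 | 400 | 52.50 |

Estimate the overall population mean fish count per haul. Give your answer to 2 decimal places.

57.02

x̄_st = (Σ Nₕx̄ₕ) / (Σ Nₕ) = (138·102.53 + 306·31.00 + 593·80.95 + 550·25.49 + 483·70.78 + 400·52.50) / 2470
= 140844.73 / 2470 = 57.0222... → 57.02.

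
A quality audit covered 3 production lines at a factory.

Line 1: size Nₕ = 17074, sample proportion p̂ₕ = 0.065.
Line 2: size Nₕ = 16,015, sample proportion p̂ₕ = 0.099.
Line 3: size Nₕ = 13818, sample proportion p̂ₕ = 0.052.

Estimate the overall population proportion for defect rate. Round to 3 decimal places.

0.073

N = 17074 + 16015 + 13818 = 46907.
Overall proportion = Σ (Nₕ/N)·p̂ₕ.
Σ Nₕp̂ₕ = 1109.81 + 1585.485 + 718.536 = 3413.831.
3413.831 / 46907 = 0.07278... → 0.073.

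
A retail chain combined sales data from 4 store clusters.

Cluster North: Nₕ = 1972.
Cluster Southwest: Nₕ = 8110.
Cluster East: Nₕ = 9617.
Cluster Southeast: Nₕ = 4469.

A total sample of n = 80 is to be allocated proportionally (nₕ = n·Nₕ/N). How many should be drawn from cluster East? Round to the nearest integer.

32

N = 1972 + 8110 + 9617 + 4469 = 24168.
n_East = 80·9617/24168 = 31.834... → 32.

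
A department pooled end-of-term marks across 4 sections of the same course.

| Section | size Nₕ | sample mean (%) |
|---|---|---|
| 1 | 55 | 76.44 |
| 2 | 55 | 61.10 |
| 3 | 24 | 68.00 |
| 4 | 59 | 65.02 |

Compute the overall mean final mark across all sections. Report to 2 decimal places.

67.53

N = 193; weights Wₕ = Nₕ/N = (0.2850, 0.2850, 0.1244, 0.3057).
x̄_st = Σ Wₕ·x̄ₕ = 0.2850·76.44 + 0.2850·61.10 + 0.1244·68.00 + 0.3057·65.02 ≈ 67.5279...
→ 67.53.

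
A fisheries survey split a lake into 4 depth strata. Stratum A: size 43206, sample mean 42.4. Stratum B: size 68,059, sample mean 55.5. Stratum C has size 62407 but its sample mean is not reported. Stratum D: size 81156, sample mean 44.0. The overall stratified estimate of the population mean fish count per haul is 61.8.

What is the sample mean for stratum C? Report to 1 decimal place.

N = 43206 + 68059 + 62407 + 81156 = 254828.
Overall total = μ·N = 61.8·254828 = 15748370.4.
Subtract the known strata: 43206·42.4 + 68059·55.5 + 81156·44.0 = 9180072.9.
Remaining total for stratum C: 15748370.4 − 9180072.9 = 6568297.5.
Divide by its size: 6568297.5 / 62407 = 105.249... → 105.2.

105.2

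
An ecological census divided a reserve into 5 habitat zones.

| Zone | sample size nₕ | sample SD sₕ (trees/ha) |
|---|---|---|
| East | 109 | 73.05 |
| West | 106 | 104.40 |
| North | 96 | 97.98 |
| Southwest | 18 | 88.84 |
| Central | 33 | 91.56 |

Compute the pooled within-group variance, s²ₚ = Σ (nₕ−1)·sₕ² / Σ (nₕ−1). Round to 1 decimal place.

Degrees of freedom: 108 + 105 + 95 + 17 + 32 = 357.
Σ(nₕ−1)sₕ² = 108·5336.3025 + 105·10899.36 + 95·9600.0804 + 17·7892.5456 + 32·8383.2336 = 3035197.8584.
s²ₚ = 3035197.8584 / 357 = 8501.955... → 8502.0.

8502.0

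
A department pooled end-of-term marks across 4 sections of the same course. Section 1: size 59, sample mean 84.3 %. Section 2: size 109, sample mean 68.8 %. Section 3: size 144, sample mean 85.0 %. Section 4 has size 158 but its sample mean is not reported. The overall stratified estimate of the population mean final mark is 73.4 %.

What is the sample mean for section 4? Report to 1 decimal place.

Σ Nₕx̄ₕ = N·μ, so 158·x̄_4 = 470·73.4 − (59·84.3 + 109·68.8 + 144·85.0).
= 34498 − 24712.9 = 9785.1.
x̄_4 = 9785.1 / 158 = 61.931... → 61.9.

61.9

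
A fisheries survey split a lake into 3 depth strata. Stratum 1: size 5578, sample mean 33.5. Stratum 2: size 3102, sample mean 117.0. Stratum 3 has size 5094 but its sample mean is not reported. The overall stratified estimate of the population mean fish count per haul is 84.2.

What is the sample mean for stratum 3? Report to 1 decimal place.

119.7

N = 5578 + 3102 + 5094 = 13774.
Overall total = μ·N = 84.2·13774 = 1159770.8.
Subtract the known strata: 5578·33.5 + 3102·117.0 = 549797.
Remaining total for stratum 3: 1159770.8 − 549797 = 609973.8.
Divide by its size: 609973.8 / 5094 = 119.744... → 119.7.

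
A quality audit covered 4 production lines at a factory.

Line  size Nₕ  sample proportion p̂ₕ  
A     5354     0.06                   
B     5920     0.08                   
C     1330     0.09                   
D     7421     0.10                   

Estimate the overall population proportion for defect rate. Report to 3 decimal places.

N = 5354 + 5920 + 1330 + 7421 = 20025.
Overall proportion = Σ (Nₕ/N)·p̂ₕ.
Σ Nₕp̂ₕ = 321.24 + 473.6 + 119.7 + 742.1 = 1656.64.
1656.64 / 20025 = 0.08273... → 0.083.

0.083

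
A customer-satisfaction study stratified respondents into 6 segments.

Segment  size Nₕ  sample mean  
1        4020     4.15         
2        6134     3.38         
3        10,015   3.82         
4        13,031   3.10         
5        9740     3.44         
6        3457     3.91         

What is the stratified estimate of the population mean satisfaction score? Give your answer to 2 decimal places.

N = 46397; weights Wₕ = Nₕ/N = (0.0866, 0.1322, 0.2159, 0.2809, 0.2099, 0.0745).
x̄_st = Σ Wₕ·x̄ₕ = 0.0866·4.15 + 0.1322·3.38 + 0.2159·3.82 + 0.2809·3.10 + 0.2099·3.44 + 0.0745·3.91 ≈ 3.5151...
→ 3.52.

3.52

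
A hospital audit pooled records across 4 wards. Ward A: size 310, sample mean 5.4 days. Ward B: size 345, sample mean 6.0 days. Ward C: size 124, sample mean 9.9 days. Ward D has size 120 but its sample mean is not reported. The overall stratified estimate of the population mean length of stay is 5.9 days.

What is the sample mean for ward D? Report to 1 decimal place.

N = 310 + 345 + 124 + 120 = 899.
Overall total = μ·N = 5.9·899 = 5304.1.
Subtract the known strata: 310·5.4 + 345·6.0 + 124·9.9 = 4971.6.
Remaining total for ward D: 5304.1 − 4971.6 = 332.5.
Divide by its size: 332.5 / 120 = 2.771... → 2.8.

2.8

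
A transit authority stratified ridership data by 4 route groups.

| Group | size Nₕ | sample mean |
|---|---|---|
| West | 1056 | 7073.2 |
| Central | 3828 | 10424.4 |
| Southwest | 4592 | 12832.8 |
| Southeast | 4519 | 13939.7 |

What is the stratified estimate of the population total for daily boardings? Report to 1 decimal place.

Population total = Σ Nₕ·x̄ₕ (each stratum's size times its mean).
1056·7073.2 + 3828·10424.4 + 4592·12832.8 + 4519·13939.7 = 7469299.2 + 39904603.2 + 58928217.6 + 62993504.3 = 169295624.3.

169295624.3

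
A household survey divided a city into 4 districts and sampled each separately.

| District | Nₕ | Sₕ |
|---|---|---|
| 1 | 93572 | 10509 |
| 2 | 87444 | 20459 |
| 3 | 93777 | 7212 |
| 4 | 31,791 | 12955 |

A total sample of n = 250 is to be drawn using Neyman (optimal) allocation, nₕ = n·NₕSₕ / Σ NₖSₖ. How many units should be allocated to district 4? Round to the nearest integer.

Σ NₕSₕ = 93572·10509 + 87444·20459 + 93777·7212 + 31791·12955 = 3860537073.
Share for 4: 411852405/3860537073 = 0.10668.
n_4 = 250 × 0.10668 = 26.671... → 27.

27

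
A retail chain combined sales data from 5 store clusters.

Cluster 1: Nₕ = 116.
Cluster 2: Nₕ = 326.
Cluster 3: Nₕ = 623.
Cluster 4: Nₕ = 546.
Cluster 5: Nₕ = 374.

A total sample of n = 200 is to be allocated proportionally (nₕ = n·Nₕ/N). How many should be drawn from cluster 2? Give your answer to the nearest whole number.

33

N = 116 + 326 + 623 + 546 + 374 = 1985.
n_2 = 200·326/1985 = 32.846... → 33.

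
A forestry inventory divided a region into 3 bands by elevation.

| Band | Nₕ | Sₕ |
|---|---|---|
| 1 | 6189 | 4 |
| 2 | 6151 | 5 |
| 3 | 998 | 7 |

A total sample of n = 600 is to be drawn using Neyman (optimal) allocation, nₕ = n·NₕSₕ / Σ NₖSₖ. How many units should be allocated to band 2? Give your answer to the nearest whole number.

1: NₕSₕ = 6189·4 = 24756
2: NₕSₕ = 6151·5 = 30755
3: NₕSₕ = 998·7 = 6986
Σ NₕSₕ = 62497.
n_2 = 600·30755/62497 = 295.262... → 295.

295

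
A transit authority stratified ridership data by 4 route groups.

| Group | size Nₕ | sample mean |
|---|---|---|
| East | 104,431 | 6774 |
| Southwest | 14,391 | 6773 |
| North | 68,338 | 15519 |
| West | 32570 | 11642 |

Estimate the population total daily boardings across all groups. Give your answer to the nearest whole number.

2244603199

Population total = Σ Nₕ·x̄ₕ (each stratum's size times its mean).
104431·6774 + 14391·6773 + 68338·15519 + 32570·11642 = 707415594 + 97470243 + 1060537422 + 379179940 = 2244603199.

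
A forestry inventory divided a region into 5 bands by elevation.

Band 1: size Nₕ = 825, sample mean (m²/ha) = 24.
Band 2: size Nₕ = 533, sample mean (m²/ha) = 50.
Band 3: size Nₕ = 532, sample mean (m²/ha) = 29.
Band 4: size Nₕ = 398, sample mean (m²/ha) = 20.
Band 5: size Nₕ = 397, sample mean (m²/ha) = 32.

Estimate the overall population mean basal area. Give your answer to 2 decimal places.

N = 2685; weights Wₕ = Nₕ/N = (0.3073, 0.1985, 0.1981, 0.1482, 0.1479).
x̄_st = Σ Wₕ·x̄ₕ = 0.3073·24 + 0.1985·50 + 0.1981·29 + 0.1482·20 + 0.1479·32 ≈ 30.7419...
→ 30.74.

30.74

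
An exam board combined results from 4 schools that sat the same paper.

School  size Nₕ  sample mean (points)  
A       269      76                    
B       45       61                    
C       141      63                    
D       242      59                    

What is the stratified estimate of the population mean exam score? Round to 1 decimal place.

x̄_st = (Σ Nₕx̄ₕ) / (Σ Nₕ) = (269·76 + 45·61 + 141·63 + 242·59) / 697
= 46350 / 697 = 66.499... → 66.5.

66.5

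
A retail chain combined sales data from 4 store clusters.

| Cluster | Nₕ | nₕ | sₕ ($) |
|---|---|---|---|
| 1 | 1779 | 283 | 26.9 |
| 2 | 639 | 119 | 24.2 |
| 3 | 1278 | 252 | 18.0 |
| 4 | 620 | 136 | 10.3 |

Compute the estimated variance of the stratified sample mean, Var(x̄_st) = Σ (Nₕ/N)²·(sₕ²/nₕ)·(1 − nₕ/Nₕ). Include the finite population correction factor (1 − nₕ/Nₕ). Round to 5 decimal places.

N = 4316. Term for each stratum: Wₕ²sₕ²/nₕ·(1−nₕ/Nₕ).
Var(x̄_st) = 0.36531104 + 0.08778597 + 0.09050234 + 0.01256637 = 0.55616571 → 0.55617.

0.55617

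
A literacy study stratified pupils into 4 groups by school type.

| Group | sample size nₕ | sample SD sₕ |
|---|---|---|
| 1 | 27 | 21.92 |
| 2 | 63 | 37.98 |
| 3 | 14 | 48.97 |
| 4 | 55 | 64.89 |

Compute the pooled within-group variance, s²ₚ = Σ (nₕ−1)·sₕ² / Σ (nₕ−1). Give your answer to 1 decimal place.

Degrees of freedom: 26 + 62 + 13 + 54 = 155.
Σ(nₕ−1)sₕ² = 26·480.4864 + 62·1442.4804 + 13·2398.0609 + 54·4210.7121 = 360479.6763.
s²ₚ = 360479.6763 / 155 = 2325.675... → 2325.7.

2325.7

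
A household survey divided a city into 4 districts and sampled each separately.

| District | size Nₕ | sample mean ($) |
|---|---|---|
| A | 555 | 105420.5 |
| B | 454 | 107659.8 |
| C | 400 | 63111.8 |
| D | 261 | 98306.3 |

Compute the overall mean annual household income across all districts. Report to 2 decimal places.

x̄_st = (Σ Nₕx̄ₕ) / (Σ Nₕ) = (555·105420.5 + 454·107659.8 + 400·63111.8 + 261·98306.3) / 1670
= 158288591 / 1670 = 94783.5874... → 94783.59.

94783.59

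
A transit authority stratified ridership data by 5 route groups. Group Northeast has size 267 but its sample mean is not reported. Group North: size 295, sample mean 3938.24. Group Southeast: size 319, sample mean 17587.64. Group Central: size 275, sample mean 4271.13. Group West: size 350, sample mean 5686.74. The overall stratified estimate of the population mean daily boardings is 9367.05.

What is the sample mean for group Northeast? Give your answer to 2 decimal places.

Σ Nₕx̄ₕ = N·μ, so 267·x̄_Northeast = 1506·9367.05 − (295·3938.24 + 319·17587.64 + 275·4271.13 + 350·5686.74).
= 14106777.3 − 9937157.71 = 4169619.59.
x̄_Northeast = 4169619.59 / 267 = 15616.5528... → 15616.55.

15616.55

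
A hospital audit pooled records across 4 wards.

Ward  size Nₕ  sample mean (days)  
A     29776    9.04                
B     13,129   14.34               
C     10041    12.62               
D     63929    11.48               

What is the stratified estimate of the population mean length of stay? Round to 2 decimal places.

x̄_st = (Σ Nₕx̄ₕ) / (Σ Nₕ) = (29776·9.04 + 13129·14.34 + 10041·12.62 + 63929·11.48) / 116875
= 1318067.24 / 116875 = 11.2776... → 11.28.

11.28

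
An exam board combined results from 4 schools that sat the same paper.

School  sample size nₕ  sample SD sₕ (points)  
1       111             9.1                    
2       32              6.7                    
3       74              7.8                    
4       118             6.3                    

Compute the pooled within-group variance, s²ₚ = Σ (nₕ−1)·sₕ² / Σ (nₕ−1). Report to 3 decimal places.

Degrees of freedom: 110 + 31 + 73 + 117 = 331.
Σ(nₕ−1)sₕ² = 110·82.81 + 31·44.89 + 73·60.84 + 117·39.69 = 19585.74.
s²ₚ = 19585.74 / 331 = 59.17142... → 59.171.

59.171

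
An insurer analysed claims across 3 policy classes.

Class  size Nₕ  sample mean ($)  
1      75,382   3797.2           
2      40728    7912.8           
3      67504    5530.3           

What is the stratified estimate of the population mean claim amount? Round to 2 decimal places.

5347.25

N = 183614; weights Wₕ = Nₕ/N = (0.4105, 0.2218, 0.3676).
x̄_st = Σ Wₕ·x̄ₕ = 0.4105·3797.2 + 0.2218·7912.8 + 0.3676·5530.3 ≈ 5347.2525...
→ 5347.25.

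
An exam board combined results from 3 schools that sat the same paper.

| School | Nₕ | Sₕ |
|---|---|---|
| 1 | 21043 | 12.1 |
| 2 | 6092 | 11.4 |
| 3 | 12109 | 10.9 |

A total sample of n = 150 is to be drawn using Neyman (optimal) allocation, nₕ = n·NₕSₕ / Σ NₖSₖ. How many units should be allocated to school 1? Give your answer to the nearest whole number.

84

Σ NₕSₕ = 21043·12.1 + 6092·11.4 + 12109·10.9 = 456057.2.
Share for 1: 254620.3/456057.2 = 0.55831.
n_1 = 150 × 0.55831 = 83.746... → 84.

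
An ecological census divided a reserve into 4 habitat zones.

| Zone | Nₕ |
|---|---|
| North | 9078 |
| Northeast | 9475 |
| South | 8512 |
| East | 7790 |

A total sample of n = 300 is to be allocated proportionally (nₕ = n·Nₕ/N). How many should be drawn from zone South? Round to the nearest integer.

73

Share of zone South = 8512/34855 = 0.24421.
Allocate 300 × 0.24421 = 73.264... → 73.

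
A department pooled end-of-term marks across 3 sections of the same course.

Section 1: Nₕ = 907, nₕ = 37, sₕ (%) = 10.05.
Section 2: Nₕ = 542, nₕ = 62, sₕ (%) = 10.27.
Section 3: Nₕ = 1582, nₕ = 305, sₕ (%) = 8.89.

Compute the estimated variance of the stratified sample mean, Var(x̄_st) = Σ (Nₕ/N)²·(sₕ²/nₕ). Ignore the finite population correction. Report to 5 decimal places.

0.36943

N = 3031. Term for each stratum: Wₕ²sₕ²/nₕ.
Var(x̄_st) = 0.24444046 + 0.05439712 + 0.07059026 = 0.36942784 → 0.36943.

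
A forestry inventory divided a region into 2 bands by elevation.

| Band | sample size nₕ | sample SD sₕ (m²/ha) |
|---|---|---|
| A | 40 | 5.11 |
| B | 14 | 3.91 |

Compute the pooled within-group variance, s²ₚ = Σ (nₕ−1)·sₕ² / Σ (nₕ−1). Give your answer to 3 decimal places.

23.406

A: (40−1)·5.11² = 39·26.1121 = 1018.3719
B: (14−1)·3.91² = 13·15.2881 = 198.7453
Numerator = 1217.1172; denominator = Σ(nₕ−1) = 52.
s²ₚ = 1217.1172/52 = 23.4061 → 23.406.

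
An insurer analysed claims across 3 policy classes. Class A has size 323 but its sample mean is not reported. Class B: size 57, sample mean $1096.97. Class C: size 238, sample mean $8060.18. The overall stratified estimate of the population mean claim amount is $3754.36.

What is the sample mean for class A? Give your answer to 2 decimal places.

N = 323 + 57 + 238 = 618.
Overall total = μ·N = 3754.36·618 = 2320194.48.
Subtract the known strata: 57·1096.97 + 238·8060.18 = 1980850.13.
Remaining total for class A: 2320194.48 − 1980850.13 = 339344.35.
Divide by its size: 339344.35 / 323 = 1050.6017... → 1050.60.

1050.60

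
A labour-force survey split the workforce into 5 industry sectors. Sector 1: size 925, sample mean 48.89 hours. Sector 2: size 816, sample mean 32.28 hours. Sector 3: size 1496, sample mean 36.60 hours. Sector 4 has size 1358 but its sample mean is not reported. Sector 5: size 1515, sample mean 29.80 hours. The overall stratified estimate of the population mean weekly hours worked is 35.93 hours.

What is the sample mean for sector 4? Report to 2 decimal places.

Σ Nₕx̄ₕ = N·μ, so 1358·x̄_4 = 6110·35.93 − (925·48.89 + 816·32.28 + 1496·36.60 + 1515·29.80).
= 219532.3 − 171464.33 = 48067.97.
x̄_4 = 48067.97 / 1358 = 35.3961... → 35.40.

35.40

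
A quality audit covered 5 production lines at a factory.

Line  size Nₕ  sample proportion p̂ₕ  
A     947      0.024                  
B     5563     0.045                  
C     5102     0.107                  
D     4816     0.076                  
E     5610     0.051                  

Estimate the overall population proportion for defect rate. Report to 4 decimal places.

Wₕ = Nₕ/N with N = 22038: 0.0430, 0.2524, 0.2315, 0.2185, 0.2546.
p̂_st = 0.0430·0.024 + 0.2524·0.045 + 0.2315·0.107 + 0.2185·0.076 + 0.2546·0.051 ≈ 0.066753... → 0.0668.

0.0668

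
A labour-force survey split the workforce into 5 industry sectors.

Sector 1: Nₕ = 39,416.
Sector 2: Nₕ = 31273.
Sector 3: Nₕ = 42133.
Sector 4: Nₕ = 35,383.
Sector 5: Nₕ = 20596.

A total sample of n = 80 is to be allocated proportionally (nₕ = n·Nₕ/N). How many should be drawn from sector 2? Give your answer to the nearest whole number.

N = 39416 + 31273 + 42133 + 35383 + 20596 = 168801.
n_2 = 80·31273/168801 = 14.821... → 15.

15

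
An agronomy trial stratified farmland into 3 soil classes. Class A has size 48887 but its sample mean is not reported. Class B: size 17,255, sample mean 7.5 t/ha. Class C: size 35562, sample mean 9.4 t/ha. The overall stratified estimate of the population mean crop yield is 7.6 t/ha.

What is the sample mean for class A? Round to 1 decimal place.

6.3

N = 48887 + 17255 + 35562 = 101704.
Overall total = μ·N = 7.6·101704 = 772950.4.
Subtract the known strata: 17255·7.5 + 35562·9.4 = 463695.3.
Remaining total for class A: 772950.4 − 463695.3 = 309255.1.
Divide by its size: 309255.1 / 48887 = 6.326... → 6.3.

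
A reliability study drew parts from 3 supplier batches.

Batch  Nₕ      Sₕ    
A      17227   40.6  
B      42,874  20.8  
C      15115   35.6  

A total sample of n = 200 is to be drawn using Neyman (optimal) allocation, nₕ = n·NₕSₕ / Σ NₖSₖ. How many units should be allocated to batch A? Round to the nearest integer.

A: NₕSₕ = 17227·40.6 = 699416.2
B: NₕSₕ = 42874·20.8 = 891779.2
C: NₕSₕ = 15115·35.6 = 538094
Σ NₕSₕ = 2129289.4.
n_A = 200·699416.2/2129289.4 = 65.695... → 66.

66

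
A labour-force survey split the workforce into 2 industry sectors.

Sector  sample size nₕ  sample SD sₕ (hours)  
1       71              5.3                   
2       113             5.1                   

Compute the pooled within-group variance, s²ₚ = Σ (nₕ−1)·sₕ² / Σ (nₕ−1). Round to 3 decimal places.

26.810

1: (71−1)·5.3² = 70·28.09 = 1966.3
2: (113−1)·5.1² = 112·26.01 = 2913.12
Numerator = 4879.42; denominator = Σ(nₕ−1) = 182.
s²ₚ = 4879.42/182 = 26.81 → 26.810.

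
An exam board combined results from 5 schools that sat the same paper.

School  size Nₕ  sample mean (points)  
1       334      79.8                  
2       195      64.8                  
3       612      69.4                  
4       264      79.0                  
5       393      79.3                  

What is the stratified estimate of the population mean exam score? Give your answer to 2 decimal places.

x̄_st = (Σ Nₕx̄ₕ) / (Σ Nₕ) = (334·79.8 + 195·64.8 + 612·69.4 + 264·79.0 + 393·79.3) / 1798
= 133782.9 / 1798 = 74.4065... → 74.41.

74.41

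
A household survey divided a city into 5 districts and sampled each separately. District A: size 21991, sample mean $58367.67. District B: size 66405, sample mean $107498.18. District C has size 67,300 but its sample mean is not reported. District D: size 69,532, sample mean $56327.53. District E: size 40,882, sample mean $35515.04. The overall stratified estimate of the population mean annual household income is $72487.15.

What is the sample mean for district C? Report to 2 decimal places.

81710.01

Σ Nₕx̄ₕ = N·μ, so 67300·x̄_C = 266110·72487.15 − (21991·58367.67 + 66405·107498.18 + 69532·56327.53 + 40882·35515.04).
= 19289555486.5 − 13790471755.11 = 5499083731.39.
x̄_C = 5499083731.39 / 67300 = 81710.0109... → 81710.01.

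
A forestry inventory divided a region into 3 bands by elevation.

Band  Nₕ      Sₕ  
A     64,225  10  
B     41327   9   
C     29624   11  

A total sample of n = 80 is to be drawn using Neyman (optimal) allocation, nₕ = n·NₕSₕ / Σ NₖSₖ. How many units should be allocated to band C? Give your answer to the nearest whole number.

Σ NₕSₕ = 64225·10 + 41327·9 + 29624·11 = 1340057.
Share for C: 325864/1340057 = 0.24317.
n_C = 80 × 0.24317 = 19.454... → 19.

19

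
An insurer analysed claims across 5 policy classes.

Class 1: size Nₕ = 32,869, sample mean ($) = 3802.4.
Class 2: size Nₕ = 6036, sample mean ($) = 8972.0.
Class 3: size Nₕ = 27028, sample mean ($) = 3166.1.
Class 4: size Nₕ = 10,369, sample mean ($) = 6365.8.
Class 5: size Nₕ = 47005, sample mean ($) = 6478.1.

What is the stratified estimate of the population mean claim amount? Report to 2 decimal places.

5151.53

x̄_st = (Σ Nₕx̄ₕ) / (Σ Nₕ) = (32869·3802.4 + 6036·8972.0 + 27028·3166.1 + 10369·6365.8 + 47005·6478.1) / 123307
= 635219499.1 / 123307 = 5151.5283... → 5151.53.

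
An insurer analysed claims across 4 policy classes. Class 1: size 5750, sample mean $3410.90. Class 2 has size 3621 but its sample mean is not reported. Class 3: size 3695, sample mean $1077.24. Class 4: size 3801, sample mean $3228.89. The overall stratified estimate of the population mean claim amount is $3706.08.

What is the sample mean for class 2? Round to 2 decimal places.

Σ Nₕx̄ₕ = N·μ, so 3621·x̄_2 = 16867·3706.08 − (5750·3410.90 + 3695·1077.24 + 3801·3228.89).
= 62510451.36 − 35866087.69 = 26644363.67.
x̄_2 = 26644363.67 / 3621 = 7358.2888... → 7358.29.

7358.29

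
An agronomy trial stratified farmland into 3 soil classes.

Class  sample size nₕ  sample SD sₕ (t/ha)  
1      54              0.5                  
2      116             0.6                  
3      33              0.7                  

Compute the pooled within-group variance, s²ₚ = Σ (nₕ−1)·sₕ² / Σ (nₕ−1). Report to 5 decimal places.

0.35165

1: (54−1)·0.5² = 53·0.25 = 13.25
2: (116−1)·0.6² = 115·0.36 = 41.4
3: (33−1)·0.7² = 32·0.49 = 15.68
Numerator = 70.33; denominator = Σ(nₕ−1) = 200.
s²ₚ = 70.33/200 = 0.35165 → 0.35165.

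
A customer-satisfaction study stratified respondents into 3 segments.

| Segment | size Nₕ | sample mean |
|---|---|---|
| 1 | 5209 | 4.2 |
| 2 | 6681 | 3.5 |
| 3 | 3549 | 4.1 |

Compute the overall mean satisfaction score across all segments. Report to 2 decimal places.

3.87

N = 15439; weights Wₕ = Nₕ/N = (0.3374, 0.4327, 0.2299).
x̄_st = Σ Wₕ·x̄ₕ = 0.3374·4.2 + 0.4327·3.5 + 0.2299·4.1 ≈ 3.8741...
→ 3.87.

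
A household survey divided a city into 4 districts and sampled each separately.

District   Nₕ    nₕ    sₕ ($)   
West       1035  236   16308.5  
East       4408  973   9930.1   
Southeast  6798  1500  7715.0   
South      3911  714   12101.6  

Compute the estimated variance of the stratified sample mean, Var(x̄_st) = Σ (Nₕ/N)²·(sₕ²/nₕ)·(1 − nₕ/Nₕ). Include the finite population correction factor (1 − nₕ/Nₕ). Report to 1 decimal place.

N = 16152; Wₕ = Nₕ/N.
district West: (1035/16152)²·16308.5²/236·(1 − 236/1035) = 3572.3216
district East: (4408/16152)²·9930.1²/973·(1 − 973/4408) = 5881.7982
district Southeast: (6798/16152)²·7715.0²/1500·(1 − 1500/6798) = 5477.9883
district South: (3911/16152)²·12101.6²/714·(1 − 714/3911) = 9830.2648
Sum = 24762.3729 → 24762.4.

24762.4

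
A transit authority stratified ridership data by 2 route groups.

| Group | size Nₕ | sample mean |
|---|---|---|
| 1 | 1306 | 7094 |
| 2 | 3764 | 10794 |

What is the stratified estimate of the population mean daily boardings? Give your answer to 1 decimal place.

N = 5070; weights Wₕ = Nₕ/N = (0.2576, 0.7424).
x̄_st = Σ Wₕ·x̄ₕ = 0.2576·7094 + 0.7424·10794 ≈ 9840.903...
→ 9840.9.

9840.9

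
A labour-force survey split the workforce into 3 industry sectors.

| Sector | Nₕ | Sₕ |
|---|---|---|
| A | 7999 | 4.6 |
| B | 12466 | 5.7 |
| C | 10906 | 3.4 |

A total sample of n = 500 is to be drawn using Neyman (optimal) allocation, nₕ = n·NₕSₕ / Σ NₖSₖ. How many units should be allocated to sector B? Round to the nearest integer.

245

Σ NₕSₕ = 7999·4.6 + 12466·5.7 + 10906·3.4 = 144932.
Share for B: 71056.2/144932 = 0.49027.
n_B = 500 × 0.49027 = 245.136... → 245.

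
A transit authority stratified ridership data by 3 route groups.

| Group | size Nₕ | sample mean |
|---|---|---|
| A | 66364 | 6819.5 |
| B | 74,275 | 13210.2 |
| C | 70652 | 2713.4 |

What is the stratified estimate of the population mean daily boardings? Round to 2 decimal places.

x̄_st = (Σ Nₕx̄ₕ) / (Σ Nₕ) = (66364·6819.5 + 74275·13210.2 + 70652·2713.4) / 211291
= 1625464039.8 / 211291 = 7693.0112... → 7693.01.

7693.01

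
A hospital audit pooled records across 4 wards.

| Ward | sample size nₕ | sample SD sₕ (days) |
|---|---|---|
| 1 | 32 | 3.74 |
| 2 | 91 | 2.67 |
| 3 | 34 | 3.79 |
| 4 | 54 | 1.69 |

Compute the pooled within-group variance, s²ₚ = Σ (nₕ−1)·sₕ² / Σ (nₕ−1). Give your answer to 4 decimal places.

Degrees of freedom: 31 + 90 + 33 + 53 = 207.
Σ(nₕ−1)sₕ² = 31·13.9876 + 90·7.1289 + 33·14.3641 + 53·2.8561 = 1700.6052.
s²ₚ = 1700.6052 / 207 = 8.215484... → 8.2155.

8.2155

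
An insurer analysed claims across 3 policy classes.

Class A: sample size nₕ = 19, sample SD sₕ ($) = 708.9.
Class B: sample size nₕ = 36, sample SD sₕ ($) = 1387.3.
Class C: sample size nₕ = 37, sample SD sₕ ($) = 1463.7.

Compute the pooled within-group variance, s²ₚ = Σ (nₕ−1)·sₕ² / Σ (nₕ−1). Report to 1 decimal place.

1725098.7

A: (19−1)·708.9² = 18·502539.21 = 9045705.78
B: (36−1)·1387.3² = 35·1924601.29 = 67361045.15
C: (37−1)·1463.7² = 36·2142417.69 = 77127036.84
Numerator = 153533787.77; denominator = Σ(nₕ−1) = 89.
s²ₚ = 153533787.77/89 = 1725098.739... → 1725098.7.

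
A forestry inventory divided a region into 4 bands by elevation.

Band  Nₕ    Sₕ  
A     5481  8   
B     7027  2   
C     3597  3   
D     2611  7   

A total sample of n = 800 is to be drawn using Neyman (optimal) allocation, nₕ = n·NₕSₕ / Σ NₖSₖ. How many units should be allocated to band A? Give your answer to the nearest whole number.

A: NₕSₕ = 5481·8 = 43848
B: NₕSₕ = 7027·2 = 14054
C: NₕSₕ = 3597·3 = 10791
D: NₕSₕ = 2611·7 = 18277
Σ NₕSₕ = 86970.
n_A = 800·43848/86970 = 403.339... → 403.

403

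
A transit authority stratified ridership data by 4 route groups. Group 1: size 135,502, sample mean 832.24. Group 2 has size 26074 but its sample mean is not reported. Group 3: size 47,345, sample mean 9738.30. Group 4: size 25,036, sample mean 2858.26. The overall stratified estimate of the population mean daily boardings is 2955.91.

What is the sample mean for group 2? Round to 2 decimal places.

1770.59

N = 135502 + 26074 + 47345 + 25036 = 233957.
Overall total = μ·N = 2955.91·233957 = 691555835.87.
Subtract the known strata: 135502·832.24 + 47345·9738.30 + 25036·2858.26 = 645389395.34.
Remaining total for group 2: 691555835.87 − 645389395.34 = 46166440.53.
Divide by its size: 46166440.53 / 26074 = 1770.5929... → 1770.59.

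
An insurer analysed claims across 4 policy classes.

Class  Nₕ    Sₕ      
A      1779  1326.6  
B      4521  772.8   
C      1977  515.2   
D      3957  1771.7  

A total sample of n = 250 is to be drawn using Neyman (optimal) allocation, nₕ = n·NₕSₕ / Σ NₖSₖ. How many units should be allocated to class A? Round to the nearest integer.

Σ NₕSₕ = 1779·1326.6 + 4521·772.8 + 1977·515.2 + 3957·1771.7 = 13883017.5.
Share for A: 2360021.4/13883017.5 = 0.16999.
n_A = 250 × 0.16999 = 42.498... → 42.

42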